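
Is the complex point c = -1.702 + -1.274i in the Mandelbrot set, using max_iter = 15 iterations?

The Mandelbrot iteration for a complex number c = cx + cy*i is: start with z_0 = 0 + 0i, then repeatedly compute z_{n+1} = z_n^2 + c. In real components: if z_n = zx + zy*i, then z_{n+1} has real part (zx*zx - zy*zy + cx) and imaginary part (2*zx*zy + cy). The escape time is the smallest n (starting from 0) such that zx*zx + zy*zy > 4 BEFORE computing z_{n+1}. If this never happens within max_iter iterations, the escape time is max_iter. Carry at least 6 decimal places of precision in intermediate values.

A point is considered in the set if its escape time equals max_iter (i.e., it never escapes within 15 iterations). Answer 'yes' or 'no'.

Answer: no

Derivation:
z_0 = 0 + 0i, c = -1.7020 + -1.2740i
Iter 1: z = -1.7020 + -1.2740i, |z|^2 = 4.5199
Escaped at iteration 1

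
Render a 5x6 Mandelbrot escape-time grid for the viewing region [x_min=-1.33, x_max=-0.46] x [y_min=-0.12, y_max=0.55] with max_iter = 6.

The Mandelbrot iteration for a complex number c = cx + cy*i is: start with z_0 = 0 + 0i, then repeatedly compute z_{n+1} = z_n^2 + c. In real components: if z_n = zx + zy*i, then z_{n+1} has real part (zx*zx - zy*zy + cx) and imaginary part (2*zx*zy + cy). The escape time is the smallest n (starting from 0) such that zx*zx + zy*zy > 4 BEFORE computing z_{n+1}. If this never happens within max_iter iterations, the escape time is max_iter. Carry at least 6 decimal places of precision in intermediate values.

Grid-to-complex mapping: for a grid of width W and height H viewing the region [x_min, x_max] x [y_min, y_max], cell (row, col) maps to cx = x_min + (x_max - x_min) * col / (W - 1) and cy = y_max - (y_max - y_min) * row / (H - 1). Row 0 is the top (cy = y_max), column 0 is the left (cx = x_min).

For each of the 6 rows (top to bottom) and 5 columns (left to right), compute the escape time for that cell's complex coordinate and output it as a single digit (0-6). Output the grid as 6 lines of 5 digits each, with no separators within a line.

(row=0, col=0): c = -1.3300 + 0.5500i → escape time 3
(row=0, col=1): c = -1.1125 + 0.5500i → escape time 5
(row=0, col=2): c = -0.8950 + 0.5500i → escape time 5
(row=0, col=3): c = -0.6775 + 0.5500i → escape time 6
(row=0, col=4): c = -0.4600 + 0.5500i → escape time 6
(row=1, col=0): c = -1.3300 + 0.4160i → escape time 6
(row=1, col=1): c = -1.1125 + 0.4160i → escape time 6
(row=1, col=2): c = -0.8950 + 0.4160i → escape time 6
(row=1, col=3): c = -0.6775 + 0.4160i → escape time 6
(row=1, col=4): c = -0.4600 + 0.4160i → escape time 6
(row=2, col=0): c = -1.3300 + 0.2820i → escape time 6
(row=2, col=1): c = -1.1125 + 0.2820i → escape time 6
(row=2, col=2): c = -0.8950 + 0.2820i → escape time 6
(row=2, col=3): c = -0.6775 + 0.2820i → escape time 6
(row=2, col=4): c = -0.4600 + 0.2820i → escape time 6
(row=3, col=0): c = -1.3300 + 0.1480i → escape time 6
(row=3, col=1): c = -1.1125 + 0.1480i → escape time 6
(row=3, col=2): c = -0.8950 + 0.1480i → escape time 6
(row=3, col=3): c = -0.6775 + 0.1480i → escape time 6
(row=3, col=4): c = -0.4600 + 0.1480i → escape time 6
(row=4, col=0): c = -1.3300 + 0.0140i → escape time 6
(row=4, col=1): c = -1.1125 + 0.0140i → escape time 6
(row=4, col=2): c = -0.8950 + 0.0140i → escape time 6
(row=4, col=3): c = -0.6775 + 0.0140i → escape time 6
(row=4, col=4): c = -0.4600 + 0.0140i → escape time 6
(row=5, col=0): c = -1.3300 + -0.1200i → escape time 6
(row=5, col=1): c = -1.1125 + -0.1200i → escape time 6
(row=5, col=2): c = -0.8950 + -0.1200i → escape time 6
(row=5, col=3): c = -0.6775 + -0.1200i → escape time 6
(row=5, col=4): c = -0.4600 + -0.1200i → escape time 6

Answer: 35566
66666
66666
66666
66666
66666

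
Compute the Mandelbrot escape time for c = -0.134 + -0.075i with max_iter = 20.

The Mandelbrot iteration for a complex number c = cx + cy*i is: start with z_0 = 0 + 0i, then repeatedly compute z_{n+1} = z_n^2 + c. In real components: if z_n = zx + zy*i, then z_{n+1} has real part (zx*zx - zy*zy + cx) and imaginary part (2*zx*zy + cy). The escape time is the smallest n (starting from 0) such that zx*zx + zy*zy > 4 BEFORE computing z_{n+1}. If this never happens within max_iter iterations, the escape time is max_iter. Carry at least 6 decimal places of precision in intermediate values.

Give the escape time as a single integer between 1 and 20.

z_0 = 0 + 0i, c = -0.1340 + -0.0750i
Iter 1: z = -0.1340 + -0.0750i, |z|^2 = 0.0236
Iter 2: z = -0.1217 + -0.0549i, |z|^2 = 0.0178
Iter 3: z = -0.1222 + -0.0616i, |z|^2 = 0.0187
Iter 4: z = -0.1229 + -0.0599i, |z|^2 = 0.0187
Iter 5: z = -0.1225 + -0.0603i, |z|^2 = 0.0186
Iter 6: z = -0.1226 + -0.0602i, |z|^2 = 0.0187
Iter 7: z = -0.1226 + -0.0602i, |z|^2 = 0.0187
Iter 8: z = -0.1226 + -0.0602i, |z|^2 = 0.0187
Iter 9: z = -0.1226 + -0.0602i, |z|^2 = 0.0187
Iter 10: z = -0.1226 + -0.0602i, |z|^2 = 0.0187
Iter 11: z = -0.1226 + -0.0602i, |z|^2 = 0.0187
Iter 12: z = -0.1226 + -0.0602i, |z|^2 = 0.0187
Iter 13: z = -0.1226 + -0.0602i, |z|^2 = 0.0187
Iter 14: z = -0.1226 + -0.0602i, |z|^2 = 0.0187
Iter 15: z = -0.1226 + -0.0602i, |z|^2 = 0.0187
Iter 16: z = -0.1226 + -0.0602i, |z|^2 = 0.0187
Iter 17: z = -0.1226 + -0.0602i, |z|^2 = 0.0187
Iter 18: z = -0.1226 + -0.0602i, |z|^2 = 0.0187
Iter 19: z = -0.1226 + -0.0602i, |z|^2 = 0.0187

Answer: 20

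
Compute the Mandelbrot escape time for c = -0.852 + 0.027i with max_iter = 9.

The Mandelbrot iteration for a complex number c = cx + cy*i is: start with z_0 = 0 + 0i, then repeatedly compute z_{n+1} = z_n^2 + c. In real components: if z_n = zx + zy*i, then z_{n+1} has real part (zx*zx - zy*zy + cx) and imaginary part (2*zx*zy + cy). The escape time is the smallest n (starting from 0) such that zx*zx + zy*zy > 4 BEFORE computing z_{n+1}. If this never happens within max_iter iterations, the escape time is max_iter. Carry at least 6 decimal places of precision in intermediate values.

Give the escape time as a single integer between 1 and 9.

z_0 = 0 + 0i, c = -0.8520 + 0.0270i
Iter 1: z = -0.8520 + 0.0270i, |z|^2 = 0.7266
Iter 2: z = -0.1268 + -0.0190i, |z|^2 = 0.0164
Iter 3: z = -0.8363 + 0.0318i, |z|^2 = 0.7004
Iter 4: z = -0.1537 + -0.0262i, |z|^2 = 0.0243
Iter 5: z = -0.8291 + 0.0351i, |z|^2 = 0.6886
Iter 6: z = -0.1659 + -0.0311i, |z|^2 = 0.0285
Iter 7: z = -0.8255 + 0.0373i, |z|^2 = 0.6828
Iter 8: z = -0.1720 + -0.0346i, |z|^2 = 0.0308

Answer: 9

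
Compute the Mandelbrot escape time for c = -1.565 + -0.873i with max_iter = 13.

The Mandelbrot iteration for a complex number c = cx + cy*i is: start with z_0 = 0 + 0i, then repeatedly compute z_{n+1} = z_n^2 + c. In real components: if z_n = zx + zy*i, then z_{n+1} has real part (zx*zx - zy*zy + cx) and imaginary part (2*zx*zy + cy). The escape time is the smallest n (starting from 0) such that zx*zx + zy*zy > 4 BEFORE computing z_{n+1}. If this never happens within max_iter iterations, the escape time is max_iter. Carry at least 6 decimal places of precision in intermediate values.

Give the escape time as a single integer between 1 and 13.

z_0 = 0 + 0i, c = -1.5650 + -0.8730i
Iter 1: z = -1.5650 + -0.8730i, |z|^2 = 3.2114
Iter 2: z = 0.1221 + 1.8595i, |z|^2 = 3.4726
Iter 3: z = -5.0078 + -0.4189i, |z|^2 = 25.2535
Escaped at iteration 3

Answer: 3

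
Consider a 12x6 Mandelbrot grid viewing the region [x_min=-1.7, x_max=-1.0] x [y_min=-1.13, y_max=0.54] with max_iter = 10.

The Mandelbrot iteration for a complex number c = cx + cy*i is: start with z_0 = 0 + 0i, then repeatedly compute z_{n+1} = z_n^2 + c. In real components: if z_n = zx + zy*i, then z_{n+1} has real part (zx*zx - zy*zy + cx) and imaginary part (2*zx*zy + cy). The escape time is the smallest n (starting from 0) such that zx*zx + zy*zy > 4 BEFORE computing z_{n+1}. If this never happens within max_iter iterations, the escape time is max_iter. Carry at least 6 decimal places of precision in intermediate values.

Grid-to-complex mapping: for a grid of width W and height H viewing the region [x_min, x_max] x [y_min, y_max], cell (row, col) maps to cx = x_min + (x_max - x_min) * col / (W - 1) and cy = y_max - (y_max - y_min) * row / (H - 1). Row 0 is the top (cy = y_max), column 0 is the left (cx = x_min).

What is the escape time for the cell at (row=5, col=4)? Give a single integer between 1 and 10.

Answer: 2

Derivation:
z_0 = 0 + 0i, c = -1.4455 + -1.1300i
Iter 1: z = -1.4455 + -1.1300i, |z|^2 = 3.3662
Iter 2: z = -0.6330 + 2.1367i, |z|^2 = 4.9663
Escaped at iteration 2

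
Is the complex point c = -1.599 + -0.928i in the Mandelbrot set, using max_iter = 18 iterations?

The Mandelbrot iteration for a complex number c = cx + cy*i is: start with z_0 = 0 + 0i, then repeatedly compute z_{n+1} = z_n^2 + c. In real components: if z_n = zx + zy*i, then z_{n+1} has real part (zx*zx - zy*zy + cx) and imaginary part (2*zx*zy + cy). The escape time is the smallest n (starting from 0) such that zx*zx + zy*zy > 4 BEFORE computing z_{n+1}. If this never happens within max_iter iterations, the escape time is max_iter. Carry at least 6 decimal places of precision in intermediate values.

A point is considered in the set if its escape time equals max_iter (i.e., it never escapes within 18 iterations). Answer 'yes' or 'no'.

z_0 = 0 + 0i, c = -1.5990 + -0.9280i
Iter 1: z = -1.5990 + -0.9280i, |z|^2 = 3.4180
Iter 2: z = 0.0966 + 2.0397i, |z|^2 = 4.1699
Escaped at iteration 2

Answer: no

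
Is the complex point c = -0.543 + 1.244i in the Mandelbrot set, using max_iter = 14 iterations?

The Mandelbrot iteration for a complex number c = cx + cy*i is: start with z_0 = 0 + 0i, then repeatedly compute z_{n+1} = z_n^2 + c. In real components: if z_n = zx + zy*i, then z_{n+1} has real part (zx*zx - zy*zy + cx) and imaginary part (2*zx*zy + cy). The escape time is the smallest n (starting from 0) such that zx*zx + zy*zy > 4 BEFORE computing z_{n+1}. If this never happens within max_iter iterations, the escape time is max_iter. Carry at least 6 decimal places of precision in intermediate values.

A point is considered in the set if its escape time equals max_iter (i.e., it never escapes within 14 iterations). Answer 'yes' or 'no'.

Answer: no

Derivation:
z_0 = 0 + 0i, c = -0.5430 + 1.2440i
Iter 1: z = -0.5430 + 1.2440i, |z|^2 = 1.8424
Iter 2: z = -1.7957 + -0.1070i, |z|^2 = 3.2359
Iter 3: z = 2.6700 + 1.6282i, |z|^2 = 9.7802
Escaped at iteration 3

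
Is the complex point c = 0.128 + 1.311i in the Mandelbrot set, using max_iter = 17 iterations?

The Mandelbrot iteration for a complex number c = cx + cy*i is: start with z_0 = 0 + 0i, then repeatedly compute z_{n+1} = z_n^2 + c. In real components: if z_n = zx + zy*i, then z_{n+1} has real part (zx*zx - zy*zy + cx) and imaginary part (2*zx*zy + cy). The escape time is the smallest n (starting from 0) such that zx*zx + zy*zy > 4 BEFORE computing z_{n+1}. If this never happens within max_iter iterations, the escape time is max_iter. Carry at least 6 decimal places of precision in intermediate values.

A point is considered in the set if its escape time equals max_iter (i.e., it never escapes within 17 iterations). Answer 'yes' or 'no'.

z_0 = 0 + 0i, c = 0.1280 + 1.3110i
Iter 1: z = 0.1280 + 1.3110i, |z|^2 = 1.7351
Iter 2: z = -1.5743 + 1.6466i, |z|^2 = 5.1899
Escaped at iteration 2

Answer: no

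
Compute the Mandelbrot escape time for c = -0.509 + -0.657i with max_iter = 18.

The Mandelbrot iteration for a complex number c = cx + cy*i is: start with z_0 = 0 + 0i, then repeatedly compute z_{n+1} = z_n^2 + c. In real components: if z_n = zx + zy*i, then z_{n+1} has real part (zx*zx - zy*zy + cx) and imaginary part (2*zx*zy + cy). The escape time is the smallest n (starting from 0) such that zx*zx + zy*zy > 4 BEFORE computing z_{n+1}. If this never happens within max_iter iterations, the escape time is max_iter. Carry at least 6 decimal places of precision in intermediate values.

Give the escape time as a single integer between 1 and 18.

z_0 = 0 + 0i, c = -0.5090 + -0.6570i
Iter 1: z = -0.5090 + -0.6570i, |z|^2 = 0.6907
Iter 2: z = -0.6816 + 0.0118i, |z|^2 = 0.4647
Iter 3: z = -0.0446 + -0.6731i, |z|^2 = 0.4551
Iter 4: z = -0.9601 + -0.5970i, |z|^2 = 1.2781
Iter 5: z = 0.0564 + 0.4893i, |z|^2 = 0.2426
Iter 6: z = -0.7452 + -0.6018i, |z|^2 = 0.9174
Iter 7: z = -0.3158 + 0.2399i, |z|^2 = 0.1573
Iter 8: z = -0.4668 + -0.8085i, |z|^2 = 0.8716
Iter 9: z = -0.9448 + 0.0978i, |z|^2 = 0.9022
Iter 10: z = 0.3740 + -0.8418i, |z|^2 = 0.8486
Iter 11: z = -1.0778 + -1.2867i, |z|^2 = 2.8174
Iter 12: z = -1.0030 + 2.1167i, |z|^2 = 5.4867
Escaped at iteration 12

Answer: 12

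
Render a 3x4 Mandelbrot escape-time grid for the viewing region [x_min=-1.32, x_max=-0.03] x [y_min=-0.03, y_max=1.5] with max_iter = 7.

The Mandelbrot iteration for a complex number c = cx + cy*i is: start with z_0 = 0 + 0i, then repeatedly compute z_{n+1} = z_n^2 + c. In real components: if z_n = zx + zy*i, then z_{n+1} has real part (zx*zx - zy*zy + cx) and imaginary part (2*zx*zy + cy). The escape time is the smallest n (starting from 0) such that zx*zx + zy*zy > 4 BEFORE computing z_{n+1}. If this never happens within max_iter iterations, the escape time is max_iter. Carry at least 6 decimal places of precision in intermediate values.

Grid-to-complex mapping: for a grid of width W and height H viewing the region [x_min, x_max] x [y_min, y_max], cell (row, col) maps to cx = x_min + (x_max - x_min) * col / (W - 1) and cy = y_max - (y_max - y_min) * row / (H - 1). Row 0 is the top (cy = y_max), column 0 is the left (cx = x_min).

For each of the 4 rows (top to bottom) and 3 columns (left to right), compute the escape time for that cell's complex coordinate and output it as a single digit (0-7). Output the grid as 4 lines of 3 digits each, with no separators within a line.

(row=0, col=0): c = -1.3200 + 1.5000i → escape time 2
(row=0, col=1): c = -0.6750 + 1.5000i → escape time 2
(row=0, col=2): c = -0.0300 + 1.5000i → escape time 2
(row=1, col=0): c = -1.3200 + 0.9900i → escape time 3
(row=1, col=1): c = -0.6750 + 0.9900i → escape time 4
(row=1, col=2): c = -0.0300 + 0.9900i → escape time 7
(row=2, col=0): c = -1.3200 + 0.4800i → escape time 4
(row=2, col=1): c = -0.6750 + 0.4800i → escape time 7
(row=2, col=2): c = -0.0300 + 0.4800i → escape time 7
(row=3, col=0): c = -1.3200 + -0.0300i → escape time 7
(row=3, col=1): c = -0.6750 + -0.0300i → escape time 7
(row=3, col=2): c = -0.0300 + -0.0300i → escape time 7

Answer: 222
347
477
777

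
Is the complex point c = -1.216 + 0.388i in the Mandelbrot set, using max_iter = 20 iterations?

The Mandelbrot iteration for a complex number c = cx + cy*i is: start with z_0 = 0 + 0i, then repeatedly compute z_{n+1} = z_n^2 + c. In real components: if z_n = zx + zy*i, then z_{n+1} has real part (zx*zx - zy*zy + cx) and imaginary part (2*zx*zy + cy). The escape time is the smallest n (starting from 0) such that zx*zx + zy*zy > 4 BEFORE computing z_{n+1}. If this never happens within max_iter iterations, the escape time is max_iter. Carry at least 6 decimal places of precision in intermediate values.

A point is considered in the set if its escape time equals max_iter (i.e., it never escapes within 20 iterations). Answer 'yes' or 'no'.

z_0 = 0 + 0i, c = -1.2160 + 0.3880i
Iter 1: z = -1.2160 + 0.3880i, |z|^2 = 1.6292
Iter 2: z = 0.1121 + -0.5556i, |z|^2 = 0.3213
Iter 3: z = -1.5121 + 0.2634i, |z|^2 = 2.3560
Iter 4: z = 1.0012 + -0.4086i, |z|^2 = 1.1694
Iter 5: z = -0.3806 + -0.4303i, |z|^2 = 0.3300
Iter 6: z = -1.2562 + 0.7155i, |z|^2 = 2.0901
Iter 7: z = -0.1499 + -1.4098i, |z|^2 = 2.0100
Iter 8: z = -3.1811 + 0.8105i, |z|^2 = 10.7761
Escaped at iteration 8

Answer: no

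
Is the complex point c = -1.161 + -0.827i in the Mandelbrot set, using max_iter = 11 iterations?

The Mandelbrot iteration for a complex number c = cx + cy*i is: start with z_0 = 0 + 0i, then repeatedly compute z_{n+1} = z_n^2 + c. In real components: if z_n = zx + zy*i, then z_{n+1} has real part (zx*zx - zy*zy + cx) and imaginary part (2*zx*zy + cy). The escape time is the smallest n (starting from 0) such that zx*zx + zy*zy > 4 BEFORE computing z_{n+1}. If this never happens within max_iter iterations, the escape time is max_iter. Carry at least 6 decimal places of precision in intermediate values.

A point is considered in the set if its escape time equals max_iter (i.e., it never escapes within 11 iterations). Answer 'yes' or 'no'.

z_0 = 0 + 0i, c = -1.1610 + -0.8270i
Iter 1: z = -1.1610 + -0.8270i, |z|^2 = 2.0318
Iter 2: z = -0.4970 + 1.0933i, |z|^2 = 1.4423
Iter 3: z = -2.1093 + -1.9138i, |z|^2 = 8.1115
Escaped at iteration 3

Answer: no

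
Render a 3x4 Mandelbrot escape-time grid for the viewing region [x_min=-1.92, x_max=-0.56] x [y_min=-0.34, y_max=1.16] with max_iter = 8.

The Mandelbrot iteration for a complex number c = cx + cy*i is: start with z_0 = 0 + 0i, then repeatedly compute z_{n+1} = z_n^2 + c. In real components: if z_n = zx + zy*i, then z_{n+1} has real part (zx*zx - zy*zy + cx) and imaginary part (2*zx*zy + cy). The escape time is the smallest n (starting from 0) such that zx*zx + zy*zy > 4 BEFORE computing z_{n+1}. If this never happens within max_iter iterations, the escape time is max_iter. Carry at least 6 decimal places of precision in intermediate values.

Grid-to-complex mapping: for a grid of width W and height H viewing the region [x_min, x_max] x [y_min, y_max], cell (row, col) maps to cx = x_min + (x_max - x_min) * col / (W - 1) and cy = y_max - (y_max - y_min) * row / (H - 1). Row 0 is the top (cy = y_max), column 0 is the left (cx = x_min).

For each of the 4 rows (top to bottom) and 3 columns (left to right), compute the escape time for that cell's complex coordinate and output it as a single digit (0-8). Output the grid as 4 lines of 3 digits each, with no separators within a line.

(row=0, col=0): c = -1.9200 + 1.1600i → escape time 1
(row=0, col=1): c = -1.2400 + 1.1600i → escape time 2
(row=0, col=2): c = -0.5600 + 1.1600i → escape time 3
(row=1, col=0): c = -1.9200 + 0.6600i → escape time 1
(row=1, col=1): c = -1.2400 + 0.6600i → escape time 3
(row=1, col=2): c = -0.5600 + 0.6600i → escape time 8
(row=2, col=0): c = -1.9200 + 0.1600i → escape time 4
(row=2, col=1): c = -1.2400 + 0.1600i → escape time 8
(row=2, col=2): c = -0.5600 + 0.1600i → escape time 8
(row=3, col=0): c = -1.9200 + -0.3400i → escape time 3
(row=3, col=1): c = -1.2400 + -0.3400i → escape time 8
(row=3, col=2): c = -0.5600 + -0.3400i → escape time 8

Answer: 123
138
488
388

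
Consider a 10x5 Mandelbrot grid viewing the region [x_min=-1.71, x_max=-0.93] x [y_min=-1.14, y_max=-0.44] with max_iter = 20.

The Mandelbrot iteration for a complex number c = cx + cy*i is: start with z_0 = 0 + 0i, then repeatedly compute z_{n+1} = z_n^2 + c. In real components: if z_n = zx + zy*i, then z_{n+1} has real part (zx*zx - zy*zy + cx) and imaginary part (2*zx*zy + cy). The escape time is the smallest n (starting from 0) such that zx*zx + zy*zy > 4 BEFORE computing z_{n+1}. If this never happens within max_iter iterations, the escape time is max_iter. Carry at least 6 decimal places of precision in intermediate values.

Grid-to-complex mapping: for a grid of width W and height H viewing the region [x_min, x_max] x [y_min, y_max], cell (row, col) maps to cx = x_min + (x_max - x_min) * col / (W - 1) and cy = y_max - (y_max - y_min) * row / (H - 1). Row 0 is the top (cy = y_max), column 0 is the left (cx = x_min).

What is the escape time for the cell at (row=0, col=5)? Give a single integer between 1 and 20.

Answer: 7

Derivation:
z_0 = 0 + 0i, c = -1.2767 + -0.4400i
Iter 1: z = -1.2767 + -0.4400i, |z|^2 = 1.8235
Iter 2: z = 0.1596 + 0.6835i, |z|^2 = 0.4926
Iter 3: z = -1.7183 + -0.2218i, |z|^2 = 3.0018
Iter 4: z = 1.6267 + 0.3223i, |z|^2 = 2.7502
Iter 5: z = 1.2657 + 0.6087i, |z|^2 = 1.9726
Iter 6: z = -0.0451 + 1.1008i, |z|^2 = 1.2139
Iter 7: z = -2.4865 + -0.5392i, |z|^2 = 6.4733
Escaped at iteration 7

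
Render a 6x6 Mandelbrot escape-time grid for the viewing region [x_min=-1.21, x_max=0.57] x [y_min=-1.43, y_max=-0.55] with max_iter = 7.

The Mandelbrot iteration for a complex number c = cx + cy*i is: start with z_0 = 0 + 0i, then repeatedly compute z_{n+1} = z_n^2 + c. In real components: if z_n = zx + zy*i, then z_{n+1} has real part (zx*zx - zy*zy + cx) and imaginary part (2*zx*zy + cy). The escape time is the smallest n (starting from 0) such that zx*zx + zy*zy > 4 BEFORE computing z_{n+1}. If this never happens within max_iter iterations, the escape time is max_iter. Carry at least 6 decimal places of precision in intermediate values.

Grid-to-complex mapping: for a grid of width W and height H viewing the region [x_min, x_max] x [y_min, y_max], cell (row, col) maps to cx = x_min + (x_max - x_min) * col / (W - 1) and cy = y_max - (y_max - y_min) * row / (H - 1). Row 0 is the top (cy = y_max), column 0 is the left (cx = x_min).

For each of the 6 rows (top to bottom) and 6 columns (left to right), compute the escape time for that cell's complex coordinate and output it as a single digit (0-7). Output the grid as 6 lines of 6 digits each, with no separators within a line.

Answer: 457774
347763
334743
334732
233322
222222

Derivation:
(row=0, col=0): c = -1.2100 + -0.5500i → escape time 4
(row=0, col=1): c = -0.8540 + -0.5500i → escape time 5
(row=0, col=2): c = -0.4980 + -0.5500i → escape time 7
(row=0, col=3): c = -0.1420 + -0.5500i → escape time 7
(row=0, col=4): c = 0.2140 + -0.5500i → escape time 7
(row=0, col=5): c = 0.5700 + -0.5500i → escape time 4
(row=1, col=0): c = -1.2100 + -0.7260i → escape time 3
(row=1, col=1): c = -0.8540 + -0.7260i → escape time 4
(row=1, col=2): c = -0.4980 + -0.7260i → escape time 7
(row=1, col=3): c = -0.1420 + -0.7260i → escape time 7
(row=1, col=4): c = 0.2140 + -0.7260i → escape time 6
(row=1, col=5): c = 0.5700 + -0.7260i → escape time 3
(row=2, col=0): c = -1.2100 + -0.9020i → escape time 3
(row=2, col=1): c = -0.8540 + -0.9020i → escape time 3
(row=2, col=2): c = -0.4980 + -0.9020i → escape time 4
(row=2, col=3): c = -0.1420 + -0.9020i → escape time 7
(row=2, col=4): c = 0.2140 + -0.9020i → escape time 4
(row=2, col=5): c = 0.5700 + -0.9020i → escape time 3
(row=3, col=0): c = -1.2100 + -1.0780i → escape time 3
(row=3, col=1): c = -0.8540 + -1.0780i → escape time 3
(row=3, col=2): c = -0.4980 + -1.0780i → escape time 4
(row=3, col=3): c = -0.1420 + -1.0780i → escape time 7
(row=3, col=4): c = 0.2140 + -1.0780i → escape time 3
(row=3, col=5): c = 0.5700 + -1.0780i → escape time 2
(row=4, col=0): c = -1.2100 + -1.2540i → escape time 2
(row=4, col=1): c = -0.8540 + -1.2540i → escape time 3
(row=4, col=2): c = -0.4980 + -1.2540i → escape time 3
(row=4, col=3): c = -0.1420 + -1.2540i → escape time 3
(row=4, col=4): c = 0.2140 + -1.2540i → escape time 2
(row=4, col=5): c = 0.5700 + -1.2540i → escape time 2
(row=5, col=0): c = -1.2100 + -1.4300i → escape time 2
(row=5, col=1): c = -0.8540 + -1.4300i → escape time 2
(row=5, col=2): c = -0.4980 + -1.4300i → escape time 2
(row=5, col=3): c = -0.1420 + -1.4300i → escape time 2
(row=5, col=4): c = 0.2140 + -1.4300i → escape time 2
(row=5, col=5): c = 0.5700 + -1.4300i → escape time 2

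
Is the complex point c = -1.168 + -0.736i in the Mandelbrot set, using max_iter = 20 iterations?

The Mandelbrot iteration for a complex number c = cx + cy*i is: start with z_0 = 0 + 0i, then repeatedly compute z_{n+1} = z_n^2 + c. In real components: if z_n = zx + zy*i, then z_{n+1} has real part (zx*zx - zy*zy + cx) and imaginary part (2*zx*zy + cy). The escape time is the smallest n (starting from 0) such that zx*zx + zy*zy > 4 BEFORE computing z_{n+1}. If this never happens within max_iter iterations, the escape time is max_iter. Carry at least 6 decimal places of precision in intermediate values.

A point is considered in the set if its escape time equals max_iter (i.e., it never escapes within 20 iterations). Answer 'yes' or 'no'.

Answer: no

Derivation:
z_0 = 0 + 0i, c = -1.1680 + -0.7360i
Iter 1: z = -1.1680 + -0.7360i, |z|^2 = 1.9059
Iter 2: z = -0.3455 + 0.9833i, |z|^2 = 1.0862
Iter 3: z = -2.0155 + -1.4154i, |z|^2 = 6.0657
Escaped at iteration 3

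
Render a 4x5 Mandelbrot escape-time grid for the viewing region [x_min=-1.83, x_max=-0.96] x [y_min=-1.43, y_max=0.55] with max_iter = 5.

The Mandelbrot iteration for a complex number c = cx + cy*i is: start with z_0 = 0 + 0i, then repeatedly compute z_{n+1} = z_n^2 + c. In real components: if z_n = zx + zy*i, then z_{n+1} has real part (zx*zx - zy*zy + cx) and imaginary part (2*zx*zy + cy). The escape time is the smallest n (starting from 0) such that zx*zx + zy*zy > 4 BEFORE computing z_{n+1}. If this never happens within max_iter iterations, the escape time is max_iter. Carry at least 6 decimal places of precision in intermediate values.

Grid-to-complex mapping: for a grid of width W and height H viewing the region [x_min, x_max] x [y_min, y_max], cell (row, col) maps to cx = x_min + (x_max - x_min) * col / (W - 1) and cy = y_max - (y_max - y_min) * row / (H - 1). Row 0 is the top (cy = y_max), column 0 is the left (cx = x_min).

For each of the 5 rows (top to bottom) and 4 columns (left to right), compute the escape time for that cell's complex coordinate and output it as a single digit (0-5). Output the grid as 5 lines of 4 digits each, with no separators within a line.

Answer: 3335
5555
3355
1333
1122

Derivation:
(row=0, col=0): c = -1.8300 + 0.5500i → escape time 3
(row=0, col=1): c = -1.5400 + 0.5500i → escape time 3
(row=0, col=2): c = -1.2500 + 0.5500i → escape time 3
(row=0, col=3): c = -0.9600 + 0.5500i → escape time 5
(row=1, col=0): c = -1.8300 + 0.0550i → escape time 5
(row=1, col=1): c = -1.5400 + 0.0550i → escape time 5
(row=1, col=2): c = -1.2500 + 0.0550i → escape time 5
(row=1, col=3): c = -0.9600 + 0.0550i → escape time 5
(row=2, col=0): c = -1.8300 + -0.4400i → escape time 3
(row=2, col=1): c = -1.5400 + -0.4400i → escape time 3
(row=2, col=2): c = -1.2500 + -0.4400i → escape time 5
(row=2, col=3): c = -0.9600 + -0.4400i → escape time 5
(row=3, col=0): c = -1.8300 + -0.9350i → escape time 1
(row=3, col=1): c = -1.5400 + -0.9350i → escape time 3
(row=3, col=2): c = -1.2500 + -0.9350i → escape time 3
(row=3, col=3): c = -0.9600 + -0.9350i → escape time 3
(row=4, col=0): c = -1.8300 + -1.4300i → escape time 1
(row=4, col=1): c = -1.5400 + -1.4300i → escape time 1
(row=4, col=2): c = -1.2500 + -1.4300i → escape time 2
(row=4, col=3): c = -0.9600 + -1.4300i → escape time 2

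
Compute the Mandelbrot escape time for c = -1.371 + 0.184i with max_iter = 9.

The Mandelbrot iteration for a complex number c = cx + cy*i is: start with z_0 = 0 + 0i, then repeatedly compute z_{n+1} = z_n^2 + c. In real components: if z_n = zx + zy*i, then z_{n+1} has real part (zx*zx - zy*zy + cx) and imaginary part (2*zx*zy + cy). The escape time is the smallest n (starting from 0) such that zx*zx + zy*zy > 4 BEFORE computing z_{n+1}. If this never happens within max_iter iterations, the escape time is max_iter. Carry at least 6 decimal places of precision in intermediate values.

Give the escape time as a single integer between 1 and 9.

Answer: 7

Derivation:
z_0 = 0 + 0i, c = -1.3710 + 0.1840i
Iter 1: z = -1.3710 + 0.1840i, |z|^2 = 1.9135
Iter 2: z = 0.4748 + -0.3205i, |z|^2 = 0.3282
Iter 3: z = -1.2483 + -0.1204i, |z|^2 = 1.5728
Iter 4: z = 0.1728 + 0.4845i, |z|^2 = 0.2646
Iter 5: z = -1.5759 + 0.3515i, |z|^2 = 2.6069
Iter 6: z = 0.9889 + -0.9237i, |z|^2 = 1.8311
Iter 7: z = -1.2463 + -1.6429i, |z|^2 = 4.2523
Escaped at iteration 7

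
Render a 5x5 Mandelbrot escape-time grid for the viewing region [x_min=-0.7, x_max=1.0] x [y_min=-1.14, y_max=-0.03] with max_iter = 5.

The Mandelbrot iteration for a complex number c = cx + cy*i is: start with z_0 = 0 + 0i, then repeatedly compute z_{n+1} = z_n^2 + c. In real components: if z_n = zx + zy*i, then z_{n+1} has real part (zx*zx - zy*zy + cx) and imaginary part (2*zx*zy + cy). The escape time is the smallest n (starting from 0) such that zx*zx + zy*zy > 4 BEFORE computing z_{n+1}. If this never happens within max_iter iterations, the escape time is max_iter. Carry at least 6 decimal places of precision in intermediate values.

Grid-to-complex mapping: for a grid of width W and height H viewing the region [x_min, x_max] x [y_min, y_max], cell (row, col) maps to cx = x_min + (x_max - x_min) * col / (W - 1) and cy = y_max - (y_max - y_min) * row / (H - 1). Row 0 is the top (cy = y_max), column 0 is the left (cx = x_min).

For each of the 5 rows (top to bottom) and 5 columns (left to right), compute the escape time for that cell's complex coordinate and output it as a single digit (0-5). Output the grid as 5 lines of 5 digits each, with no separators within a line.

Answer: 55542
55542
55532
45532
34322

Derivation:
(row=0, col=0): c = -0.7000 + -0.0300i → escape time 5
(row=0, col=1): c = -0.2750 + -0.0300i → escape time 5
(row=0, col=2): c = 0.1500 + -0.0300i → escape time 5
(row=0, col=3): c = 0.5750 + -0.0300i → escape time 4
(row=0, col=4): c = 1.0000 + -0.0300i → escape time 2
(row=1, col=0): c = -0.7000 + -0.3075i → escape time 5
(row=1, col=1): c = -0.2750 + -0.3075i → escape time 5
(row=1, col=2): c = 0.1500 + -0.3075i → escape time 5
(row=1, col=3): c = 0.5750 + -0.3075i → escape time 4
(row=1, col=4): c = 1.0000 + -0.3075i → escape time 2
(row=2, col=0): c = -0.7000 + -0.5850i → escape time 5
(row=2, col=1): c = -0.2750 + -0.5850i → escape time 5
(row=2, col=2): c = 0.1500 + -0.5850i → escape time 5
(row=2, col=3): c = 0.5750 + -0.5850i → escape time 3
(row=2, col=4): c = 1.0000 + -0.5850i → escape time 2
(row=3, col=0): c = -0.7000 + -0.8625i → escape time 4
(row=3, col=1): c = -0.2750 + -0.8625i → escape time 5
(row=3, col=2): c = 0.1500 + -0.8625i → escape time 5
(row=3, col=3): c = 0.5750 + -0.8625i → escape time 3
(row=3, col=4): c = 1.0000 + -0.8625i → escape time 2
(row=4, col=0): c = -0.7000 + -1.1400i → escape time 3
(row=4, col=1): c = -0.2750 + -1.1400i → escape time 4
(row=4, col=2): c = 0.1500 + -1.1400i → escape time 3
(row=4, col=3): c = 0.5750 + -1.1400i → escape time 2
(row=4, col=4): c = 1.0000 + -1.1400i → escape time 2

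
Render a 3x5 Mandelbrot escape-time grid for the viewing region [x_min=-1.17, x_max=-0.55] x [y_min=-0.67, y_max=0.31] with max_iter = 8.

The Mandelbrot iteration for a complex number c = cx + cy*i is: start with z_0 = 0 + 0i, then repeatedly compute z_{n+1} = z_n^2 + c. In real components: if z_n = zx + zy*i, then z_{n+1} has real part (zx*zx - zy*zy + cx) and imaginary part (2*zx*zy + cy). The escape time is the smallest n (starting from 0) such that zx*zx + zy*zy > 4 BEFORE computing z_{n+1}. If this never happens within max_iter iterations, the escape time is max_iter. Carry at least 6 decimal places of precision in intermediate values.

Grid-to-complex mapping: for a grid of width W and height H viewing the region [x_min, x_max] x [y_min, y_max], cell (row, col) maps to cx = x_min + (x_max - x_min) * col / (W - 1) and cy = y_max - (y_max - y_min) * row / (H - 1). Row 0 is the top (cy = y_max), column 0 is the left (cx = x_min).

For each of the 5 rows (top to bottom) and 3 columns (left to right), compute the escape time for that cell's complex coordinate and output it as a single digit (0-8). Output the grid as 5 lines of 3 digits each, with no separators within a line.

(row=0, col=0): c = -1.1700 + 0.3100i → escape time 8
(row=0, col=1): c = -0.8600 + 0.3100i → escape time 8
(row=0, col=2): c = -0.5500 + 0.3100i → escape time 8
(row=1, col=0): c = -1.1700 + 0.0650i → escape time 8
(row=1, col=1): c = -0.8600 + 0.0650i → escape time 8
(row=1, col=2): c = -0.5500 + 0.0650i → escape time 8
(row=2, col=0): c = -1.1700 + -0.1800i → escape time 8
(row=2, col=1): c = -0.8600 + -0.1800i → escape time 8
(row=2, col=2): c = -0.5500 + -0.1800i → escape time 8
(row=3, col=0): c = -1.1700 + -0.4250i → escape time 6
(row=3, col=1): c = -0.8600 + -0.4250i → escape time 7
(row=3, col=2): c = -0.5500 + -0.4250i → escape time 8
(row=4, col=0): c = -1.1700 + -0.6700i → escape time 3
(row=4, col=1): c = -0.8600 + -0.6700i → escape time 4
(row=4, col=2): c = -0.5500 + -0.6700i → escape time 8

Answer: 888
888
888
678
348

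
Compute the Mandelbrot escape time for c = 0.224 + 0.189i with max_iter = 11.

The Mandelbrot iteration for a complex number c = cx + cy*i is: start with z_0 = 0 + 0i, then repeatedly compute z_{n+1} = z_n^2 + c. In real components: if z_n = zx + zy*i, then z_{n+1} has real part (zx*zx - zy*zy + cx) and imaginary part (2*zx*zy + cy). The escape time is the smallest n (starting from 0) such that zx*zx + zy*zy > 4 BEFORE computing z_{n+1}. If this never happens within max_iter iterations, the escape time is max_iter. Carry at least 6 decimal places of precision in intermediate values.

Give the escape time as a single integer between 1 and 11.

Answer: 11

Derivation:
z_0 = 0 + 0i, c = 0.2240 + 0.1890i
Iter 1: z = 0.2240 + 0.1890i, |z|^2 = 0.0859
Iter 2: z = 0.2385 + 0.2737i, |z|^2 = 0.1318
Iter 3: z = 0.2060 + 0.3195i, |z|^2 = 0.1445
Iter 4: z = 0.1643 + 0.3206i, |z|^2 = 0.1298
Iter 5: z = 0.1482 + 0.2944i, |z|^2 = 0.1086
Iter 6: z = 0.1593 + 0.2763i, |z|^2 = 0.1017
Iter 7: z = 0.1731 + 0.2770i, |z|^2 = 0.1067
Iter 8: z = 0.1772 + 0.2849i, |z|^2 = 0.1126
Iter 9: z = 0.1742 + 0.2900i, |z|^2 = 0.1144
Iter 10: z = 0.1703 + 0.2901i, |z|^2 = 0.1131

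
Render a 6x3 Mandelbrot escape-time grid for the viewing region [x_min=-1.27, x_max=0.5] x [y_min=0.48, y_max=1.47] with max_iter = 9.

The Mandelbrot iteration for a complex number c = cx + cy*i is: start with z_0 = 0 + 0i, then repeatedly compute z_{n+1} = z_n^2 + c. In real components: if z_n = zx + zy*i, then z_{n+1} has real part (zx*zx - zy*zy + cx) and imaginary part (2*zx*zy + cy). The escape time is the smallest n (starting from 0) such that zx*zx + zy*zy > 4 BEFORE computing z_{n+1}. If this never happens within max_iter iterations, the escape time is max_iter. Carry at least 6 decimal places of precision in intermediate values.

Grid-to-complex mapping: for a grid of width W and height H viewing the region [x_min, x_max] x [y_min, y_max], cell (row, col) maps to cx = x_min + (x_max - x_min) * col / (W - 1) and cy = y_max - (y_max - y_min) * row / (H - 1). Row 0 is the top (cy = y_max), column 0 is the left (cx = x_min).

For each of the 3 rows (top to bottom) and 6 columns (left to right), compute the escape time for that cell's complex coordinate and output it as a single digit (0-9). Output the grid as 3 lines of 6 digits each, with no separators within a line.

Answer: 222222
334743
559995

Derivation:
(row=0, col=0): c = -1.2700 + 1.4700i → escape time 2
(row=0, col=1): c = -0.9160 + 1.4700i → escape time 2
(row=0, col=2): c = -0.5620 + 1.4700i → escape time 2
(row=0, col=3): c = -0.2080 + 1.4700i → escape time 2
(row=0, col=4): c = 0.1460 + 1.4700i → escape time 2
(row=0, col=5): c = 0.5000 + 1.4700i → escape time 2
(row=1, col=0): c = -1.2700 + 0.9750i → escape time 3
(row=1, col=1): c = -0.9160 + 0.9750i → escape time 3
(row=1, col=2): c = -0.5620 + 0.9750i → escape time 4
(row=1, col=3): c = -0.2080 + 0.9750i → escape time 7
(row=1, col=4): c = 0.1460 + 0.9750i → escape time 4
(row=1, col=5): c = 0.5000 + 0.9750i → escape time 3
(row=2, col=0): c = -1.2700 + 0.4800i → escape time 5
(row=2, col=1): c = -0.9160 + 0.4800i → escape time 5
(row=2, col=2): c = -0.5620 + 0.4800i → escape time 9
(row=2, col=3): c = -0.2080 + 0.4800i → escape time 9
(row=2, col=4): c = 0.1460 + 0.4800i → escape time 9
(row=2, col=5): c = 0.5000 + 0.4800i → escape time 5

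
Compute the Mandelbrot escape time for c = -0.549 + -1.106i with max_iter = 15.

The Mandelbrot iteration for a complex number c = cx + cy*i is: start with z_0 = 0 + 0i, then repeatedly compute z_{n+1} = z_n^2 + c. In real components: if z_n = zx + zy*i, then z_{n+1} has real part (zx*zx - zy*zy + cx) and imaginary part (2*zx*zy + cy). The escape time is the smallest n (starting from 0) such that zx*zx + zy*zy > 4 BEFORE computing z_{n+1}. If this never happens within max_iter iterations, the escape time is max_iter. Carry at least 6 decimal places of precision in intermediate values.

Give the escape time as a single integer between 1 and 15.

Answer: 3

Derivation:
z_0 = 0 + 0i, c = -0.5490 + -1.1060i
Iter 1: z = -0.5490 + -1.1060i, |z|^2 = 1.5246
Iter 2: z = -1.4708 + 0.1084i, |z|^2 = 2.1751
Iter 3: z = 1.6026 + -1.4248i, |z|^2 = 4.5985
Escaped at iteration 3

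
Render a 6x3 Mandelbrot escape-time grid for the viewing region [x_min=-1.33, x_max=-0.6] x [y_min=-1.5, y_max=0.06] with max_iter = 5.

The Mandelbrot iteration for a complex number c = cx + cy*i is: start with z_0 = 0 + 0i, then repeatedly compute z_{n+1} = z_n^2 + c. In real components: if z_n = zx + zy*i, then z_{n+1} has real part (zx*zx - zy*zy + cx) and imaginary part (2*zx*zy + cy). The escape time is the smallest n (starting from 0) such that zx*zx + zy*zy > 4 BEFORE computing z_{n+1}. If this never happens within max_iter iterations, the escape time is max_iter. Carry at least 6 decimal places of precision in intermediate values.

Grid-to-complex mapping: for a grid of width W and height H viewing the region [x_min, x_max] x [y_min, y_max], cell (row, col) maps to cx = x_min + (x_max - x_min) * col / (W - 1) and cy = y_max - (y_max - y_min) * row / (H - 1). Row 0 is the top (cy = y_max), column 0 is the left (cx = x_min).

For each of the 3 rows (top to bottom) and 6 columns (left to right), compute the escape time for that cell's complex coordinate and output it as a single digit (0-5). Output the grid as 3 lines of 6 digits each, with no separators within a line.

(row=0, col=0): c = -1.3300 + 0.0600i → escape time 5
(row=0, col=1): c = -1.1840 + 0.0600i → escape time 5
(row=0, col=2): c = -1.0380 + 0.0600i → escape time 5
(row=0, col=3): c = -0.8920 + 0.0600i → escape time 5
(row=0, col=4): c = -0.7460 + 0.0600i → escape time 5
(row=0, col=5): c = -0.6000 + 0.0600i → escape time 5
(row=1, col=0): c = -1.3300 + -0.7200i → escape time 3
(row=1, col=1): c = -1.1840 + -0.7200i → escape time 3
(row=1, col=2): c = -1.0380 + -0.7200i → escape time 3
(row=1, col=3): c = -0.8920 + -0.7200i → escape time 4
(row=1, col=4): c = -0.7460 + -0.7200i → escape time 4
(row=1, col=5): c = -0.6000 + -0.7200i → escape time 5
(row=2, col=0): c = -1.3300 + -1.5000i → escape time 1
(row=2, col=1): c = -1.1840 + -1.5000i → escape time 2
(row=2, col=2): c = -1.0380 + -1.5000i → escape time 2
(row=2, col=3): c = -0.8920 + -1.5000i → escape time 2
(row=2, col=4): c = -0.7460 + -1.5000i → escape time 2
(row=2, col=5): c = -0.6000 + -1.5000i → escape time 2

Answer: 555555
333445
122222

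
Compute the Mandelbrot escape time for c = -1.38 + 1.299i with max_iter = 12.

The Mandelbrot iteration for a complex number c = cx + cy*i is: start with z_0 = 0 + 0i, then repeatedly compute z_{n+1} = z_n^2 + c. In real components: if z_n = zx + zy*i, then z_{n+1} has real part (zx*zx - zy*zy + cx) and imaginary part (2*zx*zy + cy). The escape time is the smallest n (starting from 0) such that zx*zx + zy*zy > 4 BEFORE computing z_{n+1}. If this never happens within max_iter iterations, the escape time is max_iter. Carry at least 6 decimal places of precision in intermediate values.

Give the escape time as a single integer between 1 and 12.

z_0 = 0 + 0i, c = -1.3800 + 1.2990i
Iter 1: z = -1.3800 + 1.2990i, |z|^2 = 3.5918
Iter 2: z = -1.1630 + -2.2862i, |z|^2 = 6.5795
Escaped at iteration 2

Answer: 2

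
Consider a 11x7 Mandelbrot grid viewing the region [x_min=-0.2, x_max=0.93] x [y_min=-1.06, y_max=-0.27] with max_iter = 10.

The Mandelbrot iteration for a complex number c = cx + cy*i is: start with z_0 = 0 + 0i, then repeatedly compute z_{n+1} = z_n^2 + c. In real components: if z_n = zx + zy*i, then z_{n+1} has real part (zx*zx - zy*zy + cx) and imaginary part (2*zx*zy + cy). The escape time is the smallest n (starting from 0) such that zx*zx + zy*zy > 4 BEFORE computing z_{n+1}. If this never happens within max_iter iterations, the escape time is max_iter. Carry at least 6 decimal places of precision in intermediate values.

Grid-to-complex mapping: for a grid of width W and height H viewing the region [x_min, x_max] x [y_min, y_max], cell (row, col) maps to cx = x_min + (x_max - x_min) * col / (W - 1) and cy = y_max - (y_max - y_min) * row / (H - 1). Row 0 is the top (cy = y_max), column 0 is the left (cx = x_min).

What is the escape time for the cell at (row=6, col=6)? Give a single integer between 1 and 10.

Answer: 2

Derivation:
z_0 = 0 + 0i, c = 0.4780 + -1.0600i
Iter 1: z = 0.4780 + -1.0600i, |z|^2 = 1.3521
Iter 2: z = -0.4171 + -2.0734i, |z|^2 = 4.4728
Escaped at iteration 2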